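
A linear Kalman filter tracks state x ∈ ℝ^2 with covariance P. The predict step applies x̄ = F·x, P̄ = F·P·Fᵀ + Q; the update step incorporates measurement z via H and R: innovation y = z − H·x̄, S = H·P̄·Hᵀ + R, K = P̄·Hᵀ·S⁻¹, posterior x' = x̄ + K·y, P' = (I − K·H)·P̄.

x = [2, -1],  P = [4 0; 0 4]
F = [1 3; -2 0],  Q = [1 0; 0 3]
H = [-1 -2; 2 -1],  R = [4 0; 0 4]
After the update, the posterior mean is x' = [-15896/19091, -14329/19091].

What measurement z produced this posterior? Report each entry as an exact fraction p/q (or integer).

x̄ = F·x = [-1, -4]
P̄ = F·P·Fᵀ + Q = [41 -8; -8 19]
S = H·P̄·Hᵀ + R = [89 -20; -20 219]
K = P̄·Hᵀ·S⁻¹ = [-3675/19091 7510/19091; -7270/19091 -3715/19091]
x' − x̄ = [3195/19091, 62035/19091] = K·y
y = (KᵀK)⁻¹·Kᵀ·(x' − x̄) = [-7, -3]
z = y + H·x̄ = [-7, -3] + [9, 2] = [2, -1]

z = [2, -1]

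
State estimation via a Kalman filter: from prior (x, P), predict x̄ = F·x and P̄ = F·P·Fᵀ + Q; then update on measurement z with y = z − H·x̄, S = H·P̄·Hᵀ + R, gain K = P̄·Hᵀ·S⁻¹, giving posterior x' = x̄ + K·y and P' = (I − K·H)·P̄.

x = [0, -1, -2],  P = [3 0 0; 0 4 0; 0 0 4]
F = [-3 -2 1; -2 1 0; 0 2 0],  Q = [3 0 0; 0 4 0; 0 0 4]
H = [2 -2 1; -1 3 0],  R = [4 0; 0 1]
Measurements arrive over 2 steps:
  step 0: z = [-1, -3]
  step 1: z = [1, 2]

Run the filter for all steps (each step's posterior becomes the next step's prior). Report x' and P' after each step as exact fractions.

step 0: x̄ = F·x = [0, -1, -2]
step 0: P̄ = F·P·Fᵀ + Q = [50 10 -16; 10 20 8; -16 8 20]
step 0: y = z − H·x̄ = [-1, 0]
step 0: S = H·P̄·Hᵀ + R = [128 -100; -100 171]
step 0: K = P̄·Hᵀ·S⁻¹ = [559/743 240/743; 737/2972 325/743; -197/2972 145/743]
step 0: x' = x̄ + K·y = [-559/743, -3709/2972, -5747/2972]
step 0: P' = (I − K·H)·P̄ = [6174/743 2138/743 -5836/743; 2138/743 821/743 -1897/743; -5836/743 -1897/743 7681/743]
step 1: x̄ = F·x = [8379/2972, 763/2972, -3709/1486]
step 1: P̄ = F·P·Fᵀ + Q = [137020/743 47315/743 -19906/743; 47315/743 19937/743 -6910/743; -19906/743 -6910/743 6256/743]
step 1: y = z − H·x̄ = [-2421/1486, 6017/1486]
step 1: S = H·P̄·Hᵀ + R = [206552/743 -15966/743; -15966/743 33306/743]
step 1: K = P̄·Hᵀ·S⁻¹ = [1209303/1485982 1199162/2228973; 201107/742991 1125499/2228973; -75200/742991 -163292/2228973]
step 1: x' = x̄ + K·y = [16368851/4457946, 16586381/8915892, -11714147/4457946]
step 1: P' = (I − K·H)·P̄ = [13694494/2228973 4964552/2228973 -10204066/2228973; 4964552/2228973 2030017/2228973 -3455786/2228973; -10204066/2228973 -3455786/2228973 12594160/2228973]

step 0: x' = [-559/743, -3709/2972, -5747/2972], P' = [6174/743 2138/743 -5836/743; 2138/743 821/743 -1897/743; -5836/743 -1897/743 7681/743]
step 1: x' = [16368851/4457946, 16586381/8915892, -11714147/4457946], P' = [13694494/2228973 4964552/2228973 -10204066/2228973; 4964552/2228973 2030017/2228973 -3455786/2228973; -10204066/2228973 -3455786/2228973 12594160/2228973]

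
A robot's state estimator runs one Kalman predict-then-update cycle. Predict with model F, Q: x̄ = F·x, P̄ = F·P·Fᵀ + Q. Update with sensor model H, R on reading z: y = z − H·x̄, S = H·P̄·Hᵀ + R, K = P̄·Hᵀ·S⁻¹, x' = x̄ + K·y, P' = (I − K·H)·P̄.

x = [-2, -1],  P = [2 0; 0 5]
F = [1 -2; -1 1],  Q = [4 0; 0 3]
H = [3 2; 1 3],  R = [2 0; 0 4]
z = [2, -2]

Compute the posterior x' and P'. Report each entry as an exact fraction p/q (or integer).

x' = [137/105, -101/105]
P' = [346/525 -298/525; -298/525 374/525]

x̄ = F·x = [0, 1]
P̄ = F·P·Fᵀ + Q = [26 -12; -12 10]
y = z − H·x̄ = [0, -5]
S = H·P̄·Hᵀ + R = [132 6; 6 48]
K = P̄·Hᵀ·S⁻¹ = [221/525 -137/525; -73/525 206/525]
x' = x̄ + K·y = [137/105, -101/105]
P' = (I − K·H)·P̄ = [346/525 -298/525; -298/525 374/525]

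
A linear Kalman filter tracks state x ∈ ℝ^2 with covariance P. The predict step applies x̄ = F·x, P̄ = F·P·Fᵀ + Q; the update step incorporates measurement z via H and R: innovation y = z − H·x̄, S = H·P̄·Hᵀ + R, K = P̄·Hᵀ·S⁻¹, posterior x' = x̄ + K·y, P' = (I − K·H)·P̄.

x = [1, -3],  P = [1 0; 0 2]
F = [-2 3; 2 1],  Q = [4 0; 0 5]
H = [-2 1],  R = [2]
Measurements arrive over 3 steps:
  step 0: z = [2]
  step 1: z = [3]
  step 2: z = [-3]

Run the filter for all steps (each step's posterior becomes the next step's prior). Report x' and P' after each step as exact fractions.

step 0: x̄ = F·x = [-11, -1]
step 0: P̄ = F·P·Fᵀ + Q = [26 2; 2 11]
step 0: y = z − H·x̄ = [-19]
step 0: S = H·P̄·Hᵀ + R = [109]
step 0: K = P̄·Hᵀ·S⁻¹ = [-50/109; 7/109]
step 0: x' = x̄ + K·y = [-249/109, -242/109]
step 0: P' = (I − K·H)·P̄ = [334/109 568/109; 568/109 1150/109]
step 1: x̄ = F·x = [-228/109, -740/109]
step 1: P̄ = F·P·Fᵀ + Q = [5306/109 4386/109; 4386/109 5303/109]
step 1: y = z − H·x̄ = [611/109]
step 1: S = H·P̄·Hᵀ + R = [9201/109]
step 1: K = P̄·Hᵀ·S⁻¹ = [-6226/9201; -3469/9201]
step 1: x' = x̄ + K·y = [-54146/9201, -81911/9201]
step 1: P' = (I − K·H)·P̄ = [92270/9201 172088/9201; 172088/9201 337238/9201]
step 2: x̄ = F·x = [-137441/9201, -63401/3067]
step 2: P̄ = F·P·Fᵀ + Q = [1375970/9201 443662/3067; 443662/3067 480225/3067]
step 2: y = z − H·x̄ = [-112282/9201]
step 2: S = H·P̄·Hᵀ + R = [1639013/9201]
step 2: K = P̄·Hᵀ·S⁻¹ = [-1420954/1639013; -1221297/1639013]
step 2: x' = x̄ + K·y = [-7142705/1639013, -18977885/1639013]
step 2: P' = (I − K·H)·P̄ = [25662694/1639013 48483480/1639013; 48483480/1639013 94524366/1639013]

step 0: x' = [-249/109, -242/109], P' = [334/109 568/109; 568/109 1150/109]
step 1: x' = [-54146/9201, -81911/9201], P' = [92270/9201 172088/9201; 172088/9201 337238/9201]
step 2: x' = [-7142705/1639013, -18977885/1639013], P' = [25662694/1639013 48483480/1639013; 48483480/1639013 94524366/1639013]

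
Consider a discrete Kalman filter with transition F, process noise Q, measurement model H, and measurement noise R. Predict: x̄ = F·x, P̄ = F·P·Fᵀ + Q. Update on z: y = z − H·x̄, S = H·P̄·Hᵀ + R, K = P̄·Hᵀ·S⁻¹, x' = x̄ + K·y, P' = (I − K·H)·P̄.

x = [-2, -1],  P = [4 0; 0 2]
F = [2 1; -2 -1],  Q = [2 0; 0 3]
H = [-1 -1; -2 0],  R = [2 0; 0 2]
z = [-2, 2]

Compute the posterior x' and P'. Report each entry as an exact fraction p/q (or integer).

x' = [-101/93, 81/31]
P' = [136/279 -44/93; -44/93 58/31]

x̄ = F·x = [-5, 5]
P̄ = F·P·Fᵀ + Q = [20 -18; -18 21]
y = z − H·x̄ = [-2, -8]
S = H·P̄·Hᵀ + R = [7 4; 4 82]
K = P̄·Hᵀ·S⁻¹ = [-2/279 -136/279; -65/93 44/93]
x' = x̄ + K·y = [-101/93, 81/31]
P' = (I − K·H)·P̄ = [136/279 -44/93; -44/93 58/31]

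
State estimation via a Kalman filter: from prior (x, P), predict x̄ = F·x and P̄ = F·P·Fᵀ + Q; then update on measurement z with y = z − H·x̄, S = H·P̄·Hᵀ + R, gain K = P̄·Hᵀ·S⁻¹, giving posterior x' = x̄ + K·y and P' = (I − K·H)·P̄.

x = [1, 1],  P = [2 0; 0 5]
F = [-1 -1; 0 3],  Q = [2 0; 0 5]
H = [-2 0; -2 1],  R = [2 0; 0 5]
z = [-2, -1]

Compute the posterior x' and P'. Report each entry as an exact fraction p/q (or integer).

x' = [502/691, 83/691]
P' = [270/691 375/691; 375/691 3400/691]

x̄ = F·x = [-2, 3]
P̄ = F·P·Fᵀ + Q = [9 -15; -15 50]
y = z − H·x̄ = [-6, -8]
S = H·P̄·Hᵀ + R = [38 66; 66 151]
K = P̄·Hᵀ·S⁻¹ = [-270/691 -33/691; -375/691 530/691]
x' = x̄ + K·y = [502/691, 83/691]
P' = (I − K·H)·P̄ = [270/691 375/691; 375/691 3400/691]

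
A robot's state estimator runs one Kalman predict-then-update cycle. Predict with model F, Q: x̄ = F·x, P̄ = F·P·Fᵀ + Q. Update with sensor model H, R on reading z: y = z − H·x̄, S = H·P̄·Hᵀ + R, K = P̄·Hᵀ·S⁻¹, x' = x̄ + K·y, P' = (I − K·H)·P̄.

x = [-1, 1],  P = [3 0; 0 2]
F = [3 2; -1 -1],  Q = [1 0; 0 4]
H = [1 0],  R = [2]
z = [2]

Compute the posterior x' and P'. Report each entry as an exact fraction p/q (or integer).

x̄ = F·x = [-1, 0]
P̄ = F·P·Fᵀ + Q = [36 -13; -13 9]
y = z − H·x̄ = [3]
S = H·P̄·Hᵀ + R = [38]
K = P̄·Hᵀ·S⁻¹ = [18/19; -13/38]
x' = x̄ + K·y = [35/19, -39/38]
P' = (I − K·H)·P̄ = [36/19 -13/19; -13/19 173/38]

x' = [35/19, -39/38]
P' = [36/19 -13/19; -13/19 173/38]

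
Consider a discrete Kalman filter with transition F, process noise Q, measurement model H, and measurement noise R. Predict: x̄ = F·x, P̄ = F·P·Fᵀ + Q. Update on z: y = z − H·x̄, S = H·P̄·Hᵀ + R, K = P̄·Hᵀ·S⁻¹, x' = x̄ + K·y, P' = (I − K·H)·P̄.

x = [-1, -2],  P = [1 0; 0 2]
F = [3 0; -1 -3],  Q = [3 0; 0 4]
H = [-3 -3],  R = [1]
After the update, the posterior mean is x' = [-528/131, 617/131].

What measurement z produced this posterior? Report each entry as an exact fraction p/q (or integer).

x̄ = F·x = [-3, 7]
P̄ = F·P·Fᵀ + Q = [12 -3; -3 23]
S = H·P̄·Hᵀ + R = [262]
K = P̄·Hᵀ·S⁻¹ = [-27/262; -30/131]
x' − x̄ = [-135/131, -300/131] = K·y
y = (KᵀK)⁻¹·Kᵀ·(x' − x̄) = [10]
z = y + H·x̄ = [10] + [-12] = [-2]

z = [-2]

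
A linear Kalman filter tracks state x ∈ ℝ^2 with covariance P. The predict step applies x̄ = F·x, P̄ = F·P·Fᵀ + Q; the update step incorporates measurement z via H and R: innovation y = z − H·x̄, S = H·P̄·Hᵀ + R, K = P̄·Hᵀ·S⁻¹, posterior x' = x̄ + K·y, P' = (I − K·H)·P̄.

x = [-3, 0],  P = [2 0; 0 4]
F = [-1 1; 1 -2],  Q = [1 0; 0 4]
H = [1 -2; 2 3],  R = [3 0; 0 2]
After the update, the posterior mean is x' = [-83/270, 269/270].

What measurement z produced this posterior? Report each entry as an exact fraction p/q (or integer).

x̄ = F·x = [3, -3]
P̄ = F·P·Fᵀ + Q = [7 -10; -10 22]
S = H·P̄·Hᵀ + R = [138 -108; -108 108]
K = P̄·Hᵀ·S⁻¹ = [11/30 59/270; -4/15 43/270]
x' − x̄ = [-893/270, 1079/270] = K·y
y = (KᵀK)⁻¹·Kᵀ·(x' − x̄) = [-12, 5]
z = y + H·x̄ = [-12, 5] + [9, -3] = [-3, 2]

z = [-3, 2]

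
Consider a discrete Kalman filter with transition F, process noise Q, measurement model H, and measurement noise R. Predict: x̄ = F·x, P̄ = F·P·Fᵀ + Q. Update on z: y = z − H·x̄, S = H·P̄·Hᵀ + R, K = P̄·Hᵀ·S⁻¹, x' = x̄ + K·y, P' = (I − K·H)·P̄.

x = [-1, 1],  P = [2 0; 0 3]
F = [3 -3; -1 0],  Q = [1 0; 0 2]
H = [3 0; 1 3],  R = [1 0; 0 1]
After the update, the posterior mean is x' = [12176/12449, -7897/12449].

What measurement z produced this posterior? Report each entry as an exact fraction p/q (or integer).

x̄ = F·x = [-6, 1]
P̄ = F·P·Fᵀ + Q = [46 -6; -6 4]
S = H·P̄·Hᵀ + R = [415 84; 84 47]
K = P̄·Hᵀ·S⁻¹ = [4134/12449 28/12449; -1350/12449 4002/12449]
x' − x̄ = [86870/12449, -20346/12449] = K·y
y = (KᵀK)⁻¹·Kᵀ·(x' − x̄) = [21, 2]
z = y + H·x̄ = [21, 2] + [-18, -3] = [3, -1]

z = [3, -1]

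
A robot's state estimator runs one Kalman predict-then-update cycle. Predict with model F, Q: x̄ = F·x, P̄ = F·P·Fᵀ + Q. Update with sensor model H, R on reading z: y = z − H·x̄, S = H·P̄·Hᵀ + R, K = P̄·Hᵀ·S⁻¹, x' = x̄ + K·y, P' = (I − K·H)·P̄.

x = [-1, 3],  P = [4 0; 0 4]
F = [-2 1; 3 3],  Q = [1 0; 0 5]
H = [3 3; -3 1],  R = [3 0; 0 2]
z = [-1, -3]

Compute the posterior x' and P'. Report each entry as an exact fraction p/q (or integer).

x' = [24997/35744, -34871/35744]
P' = [10353/71488 -4443/71488; -4443/71488 22249/71488]

x̄ = F·x = [5, 6]
P̄ = F·P·Fᵀ + Q = [21 -12; -12 77]
y = z − H·x̄ = [-34, 6]
S = H·P̄·Hᵀ + R = [669 114; 114 340]
K = P̄·Hᵀ·S⁻¹ = [2955/35744 -17751/71488; 8903/35744 17789/71488]
x' = x̄ + K·y = [24997/35744, -34871/35744]
P' = (I − K·H)·P̄ = [10353/71488 -4443/71488; -4443/71488 22249/71488]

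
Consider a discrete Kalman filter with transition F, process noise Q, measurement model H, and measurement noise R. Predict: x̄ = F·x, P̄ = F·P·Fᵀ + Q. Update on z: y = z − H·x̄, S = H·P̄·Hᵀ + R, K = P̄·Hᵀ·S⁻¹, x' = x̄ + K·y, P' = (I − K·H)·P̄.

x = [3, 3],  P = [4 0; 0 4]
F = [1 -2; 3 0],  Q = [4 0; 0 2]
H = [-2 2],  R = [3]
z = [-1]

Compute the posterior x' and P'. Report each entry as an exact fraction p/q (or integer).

x̄ = F·x = [-3, 9]
P̄ = F·P·Fᵀ + Q = [24 12; 12 38]
y = z − H·x̄ = [-25]
S = H·P̄·Hᵀ + R = [155]
K = P̄·Hᵀ·S⁻¹ = [-24/155; 52/155]
x' = x̄ + K·y = [27/31, 19/31]
P' = (I − K·H)·P̄ = [3144/155 3108/155; 3108/155 3186/155]

x' = [27/31, 19/31]
P' = [3144/155 3108/155; 3108/155 3186/155]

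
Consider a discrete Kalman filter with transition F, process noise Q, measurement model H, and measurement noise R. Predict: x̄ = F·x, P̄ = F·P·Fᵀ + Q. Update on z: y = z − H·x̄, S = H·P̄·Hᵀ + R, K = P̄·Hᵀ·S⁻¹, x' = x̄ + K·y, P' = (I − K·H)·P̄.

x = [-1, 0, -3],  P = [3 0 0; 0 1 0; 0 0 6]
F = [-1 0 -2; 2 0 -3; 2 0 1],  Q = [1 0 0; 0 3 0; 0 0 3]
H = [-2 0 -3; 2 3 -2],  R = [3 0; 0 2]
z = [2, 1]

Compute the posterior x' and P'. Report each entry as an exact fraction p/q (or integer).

x' = [65957/58492, -79169/58492, -23983/16712]
P' = [102597/29246 -113193/29246 -20331/8356; -113193/29246 135561/29246 24231/8356; -20331/8356 24231/8356 33531/16712]

x̄ = F·x = [7, 7, -5]
P̄ = F·P·Fᵀ + Q = [28 30 -18; 30 69 -6; -18 -6 21]
y = z − H·x̄ = [1, -44]
S = H·P̄·Hᵀ + R = [88 -76; -76 1395]
K = P̄·Hᵀ·S⁻¹ = [5521/58492 1983/14623; -18693/58492 2670/14623; -6423/16712 -375/4178]
x' = x̄ + K·y = [65957/58492, -79169/58492, -23983/16712]
P' = (I − K·H)·P̄ = [102597/29246 -113193/29246 -20331/8356; -113193/29246 135561/29246 24231/8356; -20331/8356 24231/8356 33531/16712]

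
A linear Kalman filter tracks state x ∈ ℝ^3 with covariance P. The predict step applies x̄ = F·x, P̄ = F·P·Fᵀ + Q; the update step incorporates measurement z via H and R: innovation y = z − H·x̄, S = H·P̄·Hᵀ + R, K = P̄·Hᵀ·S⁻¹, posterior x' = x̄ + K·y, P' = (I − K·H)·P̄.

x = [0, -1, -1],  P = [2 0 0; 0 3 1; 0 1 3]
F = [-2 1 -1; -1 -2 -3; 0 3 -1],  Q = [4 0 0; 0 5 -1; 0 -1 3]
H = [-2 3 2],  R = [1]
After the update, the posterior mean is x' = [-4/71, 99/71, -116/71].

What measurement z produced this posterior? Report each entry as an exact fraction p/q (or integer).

z = [1]

x̄ = F·x = [0, 5, -2]
P̄ = F·P·Fᵀ + Q = [16 6 8; 6 58 -17; 8 -17 27]
S = H·P̄·Hᵀ + R = [355]
K = P̄·Hᵀ·S⁻¹ = [2/355; 128/355; -13/355]
x' − x̄ = [-4/71, -256/71, 26/71] = K·y
y = (KᵀK)⁻¹·Kᵀ·(x' − x̄) = [-10]
z = y + H·x̄ = [-10] + [11] = [1]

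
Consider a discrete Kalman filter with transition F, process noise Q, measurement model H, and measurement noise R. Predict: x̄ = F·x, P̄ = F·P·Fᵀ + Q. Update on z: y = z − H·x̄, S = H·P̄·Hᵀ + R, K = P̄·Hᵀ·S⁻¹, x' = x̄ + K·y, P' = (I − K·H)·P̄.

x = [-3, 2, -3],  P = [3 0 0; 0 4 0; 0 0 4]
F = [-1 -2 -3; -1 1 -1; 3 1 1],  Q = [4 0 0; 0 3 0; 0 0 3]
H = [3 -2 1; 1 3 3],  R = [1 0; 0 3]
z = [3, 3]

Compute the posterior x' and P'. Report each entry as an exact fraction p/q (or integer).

x̄ = F·x = [8, 8, -10]
P̄ = F·P·Fᵀ + Q = [59 7 -29; 7 14 -9; -29 -9 38]
y = z − H·x̄ = [5, 1]
S = H·P̄·Hᵀ + R = [404 -7; -7 236]
K = P̄·Hᵀ·S⁻¹ = [2105/6353 -126/6353; -3622/95295 8776/95295; -1382/19059 4643/19059]
x' = x̄ + K·y = [61223/6353, 753026/95295, -192857/19059]
P' = (I − K·H)·P̄ = [91875/6353 80923/6353 -111674/6353; 80923/6353 1083106/95295 -295789/19059; -111674/6353 -295789/19059 412106/19059]

x' = [61223/6353, 753026/95295, -192857/19059]
P' = [91875/6353 80923/6353 -111674/6353; 80923/6353 1083106/95295 -295789/19059; -111674/6353 -295789/19059 412106/19059]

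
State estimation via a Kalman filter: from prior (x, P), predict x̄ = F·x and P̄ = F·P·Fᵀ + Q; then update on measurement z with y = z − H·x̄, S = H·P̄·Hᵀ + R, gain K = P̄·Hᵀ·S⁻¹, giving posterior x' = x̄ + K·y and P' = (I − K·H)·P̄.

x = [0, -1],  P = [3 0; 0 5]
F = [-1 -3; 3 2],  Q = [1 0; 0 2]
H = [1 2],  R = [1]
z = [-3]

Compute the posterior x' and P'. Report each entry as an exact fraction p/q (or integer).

x' = [164/45, -149/45]
P' = [3569/90 -1799/90; -1799/90 929/90]

x̄ = F·x = [3, -2]
P̄ = F·P·Fᵀ + Q = [49 -39; -39 49]
y = z − H·x̄ = [-2]
S = H·P̄·Hᵀ + R = [90]
K = P̄·Hᵀ·S⁻¹ = [-29/90; 59/90]
x' = x̄ + K·y = [164/45, -149/45]
P' = (I − K·H)·P̄ = [3569/90 -1799/90; -1799/90 929/90]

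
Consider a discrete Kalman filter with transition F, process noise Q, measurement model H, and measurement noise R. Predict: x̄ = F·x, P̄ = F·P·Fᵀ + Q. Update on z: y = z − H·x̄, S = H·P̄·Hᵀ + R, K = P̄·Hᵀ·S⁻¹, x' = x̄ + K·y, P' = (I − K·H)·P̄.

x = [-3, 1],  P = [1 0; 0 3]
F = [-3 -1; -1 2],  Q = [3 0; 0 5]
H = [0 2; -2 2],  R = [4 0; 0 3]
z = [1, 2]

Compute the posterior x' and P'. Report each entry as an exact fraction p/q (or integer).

x' = [623/838, 560/419]
P' = [624/419 345/419; 345/419 366/419]

x̄ = F·x = [8, 5]
P̄ = F·P·Fᵀ + Q = [15 -3; -3 18]
y = z − H·x̄ = [-9, 8]
S = H·P̄·Hᵀ + R = [76 84; 84 159]
K = P̄·Hᵀ·S⁻¹ = [345/838 -186/419; 183/419 14/419]
x' = x̄ + K·y = [623/838, 560/419]
P' = (I − K·H)·P̄ = [624/419 345/419; 345/419 366/419]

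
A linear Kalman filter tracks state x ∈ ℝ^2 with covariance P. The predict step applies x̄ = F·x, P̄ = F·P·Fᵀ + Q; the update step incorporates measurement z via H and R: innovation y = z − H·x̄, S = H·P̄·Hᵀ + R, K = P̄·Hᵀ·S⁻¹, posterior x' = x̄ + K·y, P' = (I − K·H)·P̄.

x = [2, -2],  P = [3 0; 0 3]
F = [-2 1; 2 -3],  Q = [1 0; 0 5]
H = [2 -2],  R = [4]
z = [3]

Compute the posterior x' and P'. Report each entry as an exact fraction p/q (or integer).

x' = [59/206, -215/206]
P' = [279/103 242/103; 242/103 307/103]

x̄ = F·x = [-6, 10]
P̄ = F·P·Fᵀ + Q = [16 -21; -21 44]
y = z − H·x̄ = [35]
S = H·P̄·Hᵀ + R = [412]
K = P̄·Hᵀ·S⁻¹ = [37/206; -65/206]
x' = x̄ + K·y = [59/206, -215/206]
P' = (I − K·H)·P̄ = [279/103 242/103; 242/103 307/103]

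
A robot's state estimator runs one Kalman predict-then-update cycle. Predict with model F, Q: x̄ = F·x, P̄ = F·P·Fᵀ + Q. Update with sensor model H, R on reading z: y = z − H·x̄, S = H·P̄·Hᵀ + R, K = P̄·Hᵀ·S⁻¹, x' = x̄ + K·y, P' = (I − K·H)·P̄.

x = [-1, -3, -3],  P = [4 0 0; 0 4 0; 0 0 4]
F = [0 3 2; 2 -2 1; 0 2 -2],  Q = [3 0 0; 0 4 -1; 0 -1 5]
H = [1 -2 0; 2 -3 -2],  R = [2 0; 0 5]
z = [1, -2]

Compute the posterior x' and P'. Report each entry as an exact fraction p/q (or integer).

x̄ = F·x = [-15, 1, 0]
P̄ = F·P·Fᵀ + Q = [55 -16 8; -16 40 -25; 8 -25 37]
y = z − H·x̄ = [18, 31]
S = H·P̄·Hᵀ + R = [281 346; 346 561]
K = P̄·Hᵀ·S⁻¹ = [-13/1517 392/1517; -18564/37925 4554/37925; 26656/37925 -15291/37925]
x' = x̄ + K·y = [-10837/1517, -155053/37925, 5787/37925]
P' = (I − K·H)·P̄ = [28902/1517 14464/1517 6226/1517; 14464/1517 199364/37925 51169/37925; 6226/1517 51169/37925 117124/37925]

x' = [-10837/1517, -155053/37925, 5787/37925]
P' = [28902/1517 14464/1517 6226/1517; 14464/1517 199364/37925 51169/37925; 6226/1517 51169/37925 117124/37925]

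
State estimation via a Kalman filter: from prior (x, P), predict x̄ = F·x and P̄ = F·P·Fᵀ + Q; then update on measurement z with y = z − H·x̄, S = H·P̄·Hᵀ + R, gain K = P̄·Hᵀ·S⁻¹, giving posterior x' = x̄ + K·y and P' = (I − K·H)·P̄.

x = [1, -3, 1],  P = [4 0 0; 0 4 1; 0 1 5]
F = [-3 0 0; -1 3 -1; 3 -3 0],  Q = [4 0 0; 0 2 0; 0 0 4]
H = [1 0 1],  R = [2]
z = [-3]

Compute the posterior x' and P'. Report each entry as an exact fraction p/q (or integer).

x' = [-93/23, -55/23, 36/23]
P' = [912/23 342/23 -908/23; 342/23 797/46 -375/23; -908/23 -375/23 948/23]

x̄ = F·x = [-3, -11, 12]
P̄ = F·P·Fᵀ + Q = [40 12 -36; 12 41 -45; -36 -45 76]
y = z − H·x̄ = [-12]
S = H·P̄·Hᵀ + R = [46]
K = P̄·Hᵀ·S⁻¹ = [2/23; -33/46; 20/23]
x' = x̄ + K·y = [-93/23, -55/23, 36/23]
P' = (I − K·H)·P̄ = [912/23 342/23 -908/23; 342/23 797/46 -375/23; -908/23 -375/23 948/23]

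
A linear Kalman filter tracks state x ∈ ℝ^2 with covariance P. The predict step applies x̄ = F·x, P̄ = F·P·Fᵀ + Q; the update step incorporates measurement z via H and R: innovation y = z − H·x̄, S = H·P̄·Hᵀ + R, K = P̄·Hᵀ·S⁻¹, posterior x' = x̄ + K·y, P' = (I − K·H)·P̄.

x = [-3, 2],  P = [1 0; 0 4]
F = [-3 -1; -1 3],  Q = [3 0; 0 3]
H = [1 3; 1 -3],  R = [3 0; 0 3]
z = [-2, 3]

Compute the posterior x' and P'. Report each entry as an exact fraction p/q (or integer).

x̄ = F·x = [7, 9]
P̄ = F·P·Fᵀ + Q = [16 -9; -9 40]
y = z − H·x̄ = [-36, 23]
S = H·P̄·Hᵀ + R = [325 -344; -344 433]
K = P̄·Hᵀ·S⁻¹ = [3343/7463 3397/7463; 1229/7463 -1247/7463]
x' = x̄ + K·y = [10024/7463, -5758/7463]
P' = (I − K·H)·P̄ = [10110/7463 -27/7463; -27/7463 1238/7463]

x' = [10024/7463, -5758/7463]
P' = [10110/7463 -27/7463; -27/7463 1238/7463]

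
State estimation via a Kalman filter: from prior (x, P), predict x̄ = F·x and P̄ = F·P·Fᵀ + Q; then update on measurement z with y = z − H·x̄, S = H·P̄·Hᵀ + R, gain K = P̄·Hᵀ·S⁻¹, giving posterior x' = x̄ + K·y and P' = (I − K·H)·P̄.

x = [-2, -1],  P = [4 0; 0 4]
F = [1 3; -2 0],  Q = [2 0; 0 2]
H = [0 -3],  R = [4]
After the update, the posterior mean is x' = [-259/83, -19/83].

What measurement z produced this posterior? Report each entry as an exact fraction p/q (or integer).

x̄ = F·x = [-5, 4]
P̄ = F·P·Fᵀ + Q = [42 -8; -8 18]
S = H·P̄·Hᵀ + R = [166]
K = P̄·Hᵀ·S⁻¹ = [12/83; -27/83]
x' − x̄ = [156/83, -351/83] = K·y
y = (KᵀK)⁻¹·Kᵀ·(x' − x̄) = [13]
z = y + H·x̄ = [13] + [-12] = [1]

z = [1]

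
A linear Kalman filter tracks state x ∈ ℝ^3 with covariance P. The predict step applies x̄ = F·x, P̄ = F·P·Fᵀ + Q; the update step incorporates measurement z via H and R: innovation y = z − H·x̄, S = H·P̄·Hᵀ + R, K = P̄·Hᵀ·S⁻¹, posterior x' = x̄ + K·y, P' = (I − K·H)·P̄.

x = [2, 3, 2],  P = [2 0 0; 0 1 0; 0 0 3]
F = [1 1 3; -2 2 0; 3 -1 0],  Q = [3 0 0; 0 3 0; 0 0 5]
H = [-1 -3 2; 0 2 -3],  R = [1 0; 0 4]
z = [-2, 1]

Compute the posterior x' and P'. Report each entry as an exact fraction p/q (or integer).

x' = [19790/22039, 19172/22039, 13407/22039]
P' = [196592/22039 -85871/22039 -38090/22039; -85871/22039 52361/22039 33994/22039; -38090/22039 33994/22039 31136/22039]

x̄ = F·x = [11, 2, 3]
P̄ = F·P·Fᵀ + Q = [33 -2 5; -2 15 -14; 5 -14 24]
y = z − H·x̄ = [9, 6]
S = H·P̄·Hᵀ + R = [401 -397; -397 448]
K = P̄·Hᵀ·S⁻¹ = [-15159/22039 -14368/22039; -3224/22039 685/22039; -1620/22039 -6355/22039]
x' = x̄ + K·y = [19790/22039, 19172/22039, 13407/22039]
P' = (I − K·H)·P̄ = [196592/22039 -85871/22039 -38090/22039; -85871/22039 52361/22039 33994/22039; -38090/22039 33994/22039 31136/22039]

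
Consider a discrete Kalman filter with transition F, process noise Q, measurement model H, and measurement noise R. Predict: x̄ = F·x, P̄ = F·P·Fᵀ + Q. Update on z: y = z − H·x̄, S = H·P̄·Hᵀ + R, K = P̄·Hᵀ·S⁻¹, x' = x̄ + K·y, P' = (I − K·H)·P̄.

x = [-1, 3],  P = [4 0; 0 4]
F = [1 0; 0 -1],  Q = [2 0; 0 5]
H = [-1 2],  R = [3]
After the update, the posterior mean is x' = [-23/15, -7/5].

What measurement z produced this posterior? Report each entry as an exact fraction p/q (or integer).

z = [-1]

x̄ = F·x = [-1, -3]
P̄ = F·P·Fᵀ + Q = [6 0; 0 9]
S = H·P̄·Hᵀ + R = [45]
K = P̄·Hᵀ·S⁻¹ = [-2/15; 2/5]
x' − x̄ = [-8/15, 8/5] = K·y
y = (KᵀK)⁻¹·Kᵀ·(x' − x̄) = [4]
z = y + H·x̄ = [4] + [-5] = [-1]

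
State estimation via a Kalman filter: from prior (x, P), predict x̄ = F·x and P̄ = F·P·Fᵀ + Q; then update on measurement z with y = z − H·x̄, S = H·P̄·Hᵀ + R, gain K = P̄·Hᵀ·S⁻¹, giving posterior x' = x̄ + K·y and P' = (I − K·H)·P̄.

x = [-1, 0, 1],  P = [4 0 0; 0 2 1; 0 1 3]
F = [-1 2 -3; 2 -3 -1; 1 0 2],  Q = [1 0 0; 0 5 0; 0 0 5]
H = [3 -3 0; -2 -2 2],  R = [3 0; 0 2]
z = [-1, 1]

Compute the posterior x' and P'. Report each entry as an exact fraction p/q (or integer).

x̄ = F·x = [-2, -3, 1]
P̄ = F·P·Fᵀ + Q = [28 -4 -18; -4 48 -4; -18 -4 21]
y = z − H·x̄ = [-4, -11]
S = H·P̄·Hᵀ + R = [759 36; 36 534]
K = P̄·Hᵀ·S⁻¹ = [3016/22445 -3734/22445; -4436/22445 -3736/22445; -1418/22445 11131/67335]
x' = x̄ + K·y = [-3176/4489, -1699/4489, -7618/13467]
P' = (I − K·H)·P̄ = [25268/22445 22252/22445 43786/22445; 22252/22445 26688/22445 45204/22445; 43786/22445 45204/22445 278101/67335]

x' = [-3176/4489, -1699/4489, -7618/13467]
P' = [25268/22445 22252/22445 43786/22445; 22252/22445 26688/22445 45204/22445; 43786/22445 45204/22445 278101/67335]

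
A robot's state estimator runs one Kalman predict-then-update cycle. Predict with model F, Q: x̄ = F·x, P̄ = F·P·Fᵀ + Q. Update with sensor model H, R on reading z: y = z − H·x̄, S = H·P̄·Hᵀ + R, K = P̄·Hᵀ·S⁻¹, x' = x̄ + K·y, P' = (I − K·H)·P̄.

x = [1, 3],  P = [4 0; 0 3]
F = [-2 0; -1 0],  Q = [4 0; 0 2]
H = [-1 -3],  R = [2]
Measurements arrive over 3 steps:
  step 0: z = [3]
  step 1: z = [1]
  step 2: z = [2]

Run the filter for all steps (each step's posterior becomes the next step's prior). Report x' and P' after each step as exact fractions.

step 0: x' = [-40/31, -18/31], P' = [136/31 -38/31; -38/31 17/31]
step 1: x' = [-13/148, -79/296], P' = [163/37 -91/74; -91/74 569/1036]
step 2: x' = [-495/709, -4187/9926], P' = [3124/709 -872/709; -872/709 2726/4963]

step 0: x̄ = F·x = [-2, -1]
step 0: P̄ = F·P·Fᵀ + Q = [20 8; 8 6]
step 0: y = z − H·x̄ = [-2]
step 0: S = H·P̄·Hᵀ + R = [124]
step 0: K = P̄·Hᵀ·S⁻¹ = [-11/31; -13/62]
step 0: x' = x̄ + K·y = [-40/31, -18/31]
step 0: P' = (I − K·H)·P̄ = [136/31 -38/31; -38/31 17/31]
step 1: x̄ = F·x = [80/31, 40/31]
step 1: P̄ = F·P·Fᵀ + Q = [668/31 272/31; 272/31 198/31]
step 1: y = z − H·x̄ = [231/31]
step 1: S = H·P̄·Hᵀ + R = [4144/31]
step 1: K = P̄·Hᵀ·S⁻¹ = [-53/148; -433/2072]
step 1: x' = x̄ + K·y = [-13/148, -79/296]
step 1: P' = (I − K·H)·P̄ = [163/37 -91/74; -91/74 569/1036]
step 2: x̄ = F·x = [13/74, 13/148]
step 2: P̄ = F·P·Fᵀ + Q = [800/37 326/37; 326/37 237/37]
step 2: y = z − H·x̄ = [361/148]
step 2: S = H·P̄·Hᵀ + R = [4963/37]
step 2: K = P̄·Hᵀ·S⁻¹ = [-254/709; -1037/4963]
step 2: x' = x̄ + K·y = [-495/709, -4187/9926]
step 2: P' = (I − K·H)·P̄ = [3124/709 -872/709; -872/709 2726/4963]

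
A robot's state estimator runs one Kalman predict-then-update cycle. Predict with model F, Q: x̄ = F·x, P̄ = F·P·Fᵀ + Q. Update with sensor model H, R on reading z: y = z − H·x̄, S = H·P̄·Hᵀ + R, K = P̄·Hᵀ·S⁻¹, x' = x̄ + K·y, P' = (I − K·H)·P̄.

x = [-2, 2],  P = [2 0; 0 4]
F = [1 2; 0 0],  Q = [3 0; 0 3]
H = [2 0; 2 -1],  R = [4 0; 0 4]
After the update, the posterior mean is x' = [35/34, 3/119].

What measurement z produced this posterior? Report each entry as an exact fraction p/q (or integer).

x̄ = F·x = [2, 0]
P̄ = F·P·Fᵀ + Q = [21 0; 0 3]
S = H·P̄·Hᵀ + R = [88 84; 84 91]
K = P̄·Hᵀ·S⁻¹ = [21/68 3/17; 9/34 -33/119]
x' − x̄ = [-33/34, 3/119] = K·y
y = (KᵀK)⁻¹·Kᵀ·(x' − x̄) = [-2, -2]
z = y + H·x̄ = [-2, -2] + [4, 4] = [2, 2]

z = [2, 2]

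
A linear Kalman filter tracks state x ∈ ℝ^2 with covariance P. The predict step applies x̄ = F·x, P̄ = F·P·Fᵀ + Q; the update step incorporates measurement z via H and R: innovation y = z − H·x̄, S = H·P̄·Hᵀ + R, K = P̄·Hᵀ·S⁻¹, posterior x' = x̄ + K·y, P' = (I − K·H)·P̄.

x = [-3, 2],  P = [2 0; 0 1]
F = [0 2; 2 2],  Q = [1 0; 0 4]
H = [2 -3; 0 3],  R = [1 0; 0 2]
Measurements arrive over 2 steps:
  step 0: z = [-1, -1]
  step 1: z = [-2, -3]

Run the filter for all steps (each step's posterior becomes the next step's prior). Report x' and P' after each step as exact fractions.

step 0: x' = [-112/447, -14/447], P' = [869/1341 388/1341; 388/1341 272/1341]
step 1: x' = [-832352/486653, -323896/486653], P' = [250937/486653 113088/486653; 113088/486653 86664/486653]

step 0: x̄ = F·x = [4, -2]
step 0: P̄ = F·P·Fᵀ + Q = [5 4; 4 16]
step 0: y = z − H·x̄ = [-15, 5]
step 0: S = H·P̄·Hᵀ + R = [117 -120; -120 146]
step 0: K = P̄·Hᵀ·S⁻¹ = [574/1341 194/447; -40/1341 136/447]
step 0: x' = x̄ + K·y = [-112/447, -14/447]
step 0: P' = (I − K·H)·P̄ = [869/1341 388/1341; 388/1341 272/1341]
step 1: x̄ = F·x = [-28/447, -84/149]
step 1: P̄ = F·P·Fᵀ + Q = [2429/1341 880/447; 880/447 1448/149]
step 1: y = z − H·x̄ = [-1594/447, -195/149]
step 1: S = H·P̄·Hᵀ + R = [96665/1341 -11272/149; -11272/149 13330/149]
step 1: K = P̄·Hᵀ·S⁻¹ = [162610/486653 169632/486653; -33816/486653 129996/486653]
step 1: x' = x̄ + K·y = [-832352/486653, -323896/486653]
step 1: P' = (I − K·H)·P̄ = [250937/486653 113088/486653; 113088/486653 86664/486653]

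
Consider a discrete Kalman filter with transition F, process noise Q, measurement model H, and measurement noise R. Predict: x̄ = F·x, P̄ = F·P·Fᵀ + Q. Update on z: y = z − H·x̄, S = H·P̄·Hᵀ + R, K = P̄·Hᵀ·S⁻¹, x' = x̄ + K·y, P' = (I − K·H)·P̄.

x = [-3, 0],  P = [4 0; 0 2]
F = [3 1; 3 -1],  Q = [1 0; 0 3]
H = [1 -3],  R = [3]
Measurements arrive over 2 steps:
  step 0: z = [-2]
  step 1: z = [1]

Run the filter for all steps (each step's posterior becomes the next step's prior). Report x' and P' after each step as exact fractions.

step 0: x̄ = F·x = [-9, -9]
step 0: P̄ = F·P·Fᵀ + Q = [39 34; 34 41]
step 0: y = z − H·x̄ = [-20]
step 0: S = H·P̄·Hᵀ + R = [207]
step 0: K = P̄·Hᵀ·S⁻¹ = [-7/23; -89/207]
step 0: x' = x̄ + K·y = [-67/23, -83/207]
step 0: P' = (I − K·H)·P̄ = [456/23 159/23; 159/23 566/207]
step 1: x̄ = F·x = [-1892/207, -1726/207]
step 1: P̄ = F·P·Fᵀ + Q = [46295/207 36370/207; 36370/207 29537/207]
step 1: y = z − H·x̄ = [-3079/207]
step 1: S = H·P̄·Hᵀ + R = [94529/207]
step 1: K = P̄·Hᵀ·S⁻¹ = [-62815/94529; -52241/94529]
step 1: x' = x̄ + K·y = [70331/94529, -11145/94529]
step 1: P' = (I − K·H)·P̄ = [2079690/94529 756045/94529; 756045/94529 304256/94529]

step 0: x' = [-67/23, -83/207], P' = [456/23 159/23; 159/23 566/207]
step 1: x' = [70331/94529, -11145/94529], P' = [2079690/94529 756045/94529; 756045/94529 304256/94529]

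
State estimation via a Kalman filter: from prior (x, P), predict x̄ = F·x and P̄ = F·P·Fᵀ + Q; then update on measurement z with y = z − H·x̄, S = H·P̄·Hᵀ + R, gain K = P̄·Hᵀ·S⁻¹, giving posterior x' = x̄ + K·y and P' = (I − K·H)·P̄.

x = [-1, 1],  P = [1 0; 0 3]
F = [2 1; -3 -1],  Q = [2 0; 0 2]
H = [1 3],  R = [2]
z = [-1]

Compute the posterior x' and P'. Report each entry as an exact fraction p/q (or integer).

x̄ = F·x = [-1, 2]
P̄ = F·P·Fᵀ + Q = [9 -9; -9 14]
y = z − H·x̄ = [-6]
S = H·P̄·Hᵀ + R = [83]
K = P̄·Hᵀ·S⁻¹ = [-18/83; 33/83]
x' = x̄ + K·y = [25/83, -32/83]
P' = (I − K·H)·P̄ = [423/83 -153/83; -153/83 73/83]

x' = [25/83, -32/83]
P' = [423/83 -153/83; -153/83 73/83]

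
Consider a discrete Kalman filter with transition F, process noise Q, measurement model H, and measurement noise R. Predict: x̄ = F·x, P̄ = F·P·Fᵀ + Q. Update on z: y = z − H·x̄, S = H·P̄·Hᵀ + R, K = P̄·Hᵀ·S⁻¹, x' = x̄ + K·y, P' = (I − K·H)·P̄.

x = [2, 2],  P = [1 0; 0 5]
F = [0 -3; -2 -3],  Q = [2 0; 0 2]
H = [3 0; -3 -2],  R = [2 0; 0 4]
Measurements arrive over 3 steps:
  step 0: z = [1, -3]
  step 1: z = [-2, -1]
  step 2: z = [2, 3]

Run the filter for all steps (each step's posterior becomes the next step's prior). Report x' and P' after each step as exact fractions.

step 0: x̄ = F·x = [-6, -10]
step 0: P̄ = F·P·Fᵀ + Q = [47 45; 45 51]
step 0: y = z − H·x̄ = [19, -41]
step 0: S = H·P̄·Hᵀ + R = [425 -693; -693 1171]
step 0: K = P̄·Hᵀ·S⁻¹ = [2514/8713 -231/8713; -3078/8713 -3585/8713]
step 0: x' = x̄ + K·y = [4959/8713, 1373/8713]
step 0: P' = (I − K·H)·P̄ = [1676/8713 -2052/8713; -2052/8713 10248/8713]
step 1: x̄ = F·x = [-4119/8713, -14037/8713]
step 1: P̄ = F·P·Fᵀ + Q = [109658/8713 79920/8713; 79920/8713 91738/8713]
step 1: y = z − H·x̄ = [-5069/8713, -49144/8713]
step 1: S = H·P̄·Hᵀ + R = [1004348/8713 -1466442/8713; -1466442/8713 2347766/8713]
step 1: K = P̄·Hᵀ·S⁻¹ = [1593498/5954377 -244407/5954377; -1657026/5954377 -2108404/5954377]
step 1: x' = x̄ + K·y = [-2363409/5954377, 3263317/5954377]
step 1: P' = (I − K·H)·P̄ = [1062332/5954377 -1104684/5954377; -1104684/5954377 5873834/5954377]
step 2: x̄ = F·x = [-9789951/5954377, -5063133/5954377]
step 2: P̄ = F·P·Fᵀ + Q = [64773260/5954377 46236402/5954377; 46236402/5954377 55766380/5954377]
step 2: y = z − H·x̄ = [41278607/5954377, -1664076/458029]
step 2: S = H·P̄·Hᵀ + R = [594868094/5954377 -66182904/458029; -66182904/458029 8193368/35233]
step 2: K = P̄·Hᵀ·S⁻¹ = [234287706/875948017 -35849073/875948017; -34840620/125135431 -177052507/500541724]
step 2: x' = x̄ + K·y = [314240187/875948017, -187123842/125135431]
step 2: P' = (I − K·H)·P̄ = [156191804/875948017 -23227080/125135431; -23227080/125135431 246733747/250270862]

step 0: x' = [4959/8713, 1373/8713], P' = [1676/8713 -2052/8713; -2052/8713 10248/8713]
step 1: x' = [-2363409/5954377, 3263317/5954377], P' = [1062332/5954377 -1104684/5954377; -1104684/5954377 5873834/5954377]
step 2: x' = [314240187/875948017, -187123842/125135431], P' = [156191804/875948017 -23227080/125135431; -23227080/125135431 246733747/250270862]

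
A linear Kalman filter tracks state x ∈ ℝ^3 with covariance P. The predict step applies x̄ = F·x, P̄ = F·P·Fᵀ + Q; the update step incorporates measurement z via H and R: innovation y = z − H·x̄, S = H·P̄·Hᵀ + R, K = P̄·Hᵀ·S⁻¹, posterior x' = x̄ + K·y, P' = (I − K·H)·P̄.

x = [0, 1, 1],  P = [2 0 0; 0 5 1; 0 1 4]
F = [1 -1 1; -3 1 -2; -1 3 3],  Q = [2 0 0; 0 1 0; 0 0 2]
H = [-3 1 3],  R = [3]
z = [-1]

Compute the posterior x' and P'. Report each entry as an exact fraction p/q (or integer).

x' = [128/135, -89/45, 58/45]
P' = [9269/1215 -5072/405 4759/405; -5072/405 4376/135 -3142/135; 4759/405 -3142/135 2669/135]

x̄ = F·x = [0, -1, 6]
P̄ = F·P·Fᵀ + Q = [11 -16 -5; -16 36 -6; -5 -6 103]
y = z − H·x̄ = [-18]
S = H·P̄·Hᵀ + R = [1215]
K = P̄·Hᵀ·S⁻¹ = [-64/1215; 22/405; 106/405]
x' = x̄ + K·y = [128/135, -89/45, 58/45]
P' = (I − K·H)·P̄ = [9269/1215 -5072/405 4759/405; -5072/405 4376/135 -3142/135; 4759/405 -3142/135 2669/135]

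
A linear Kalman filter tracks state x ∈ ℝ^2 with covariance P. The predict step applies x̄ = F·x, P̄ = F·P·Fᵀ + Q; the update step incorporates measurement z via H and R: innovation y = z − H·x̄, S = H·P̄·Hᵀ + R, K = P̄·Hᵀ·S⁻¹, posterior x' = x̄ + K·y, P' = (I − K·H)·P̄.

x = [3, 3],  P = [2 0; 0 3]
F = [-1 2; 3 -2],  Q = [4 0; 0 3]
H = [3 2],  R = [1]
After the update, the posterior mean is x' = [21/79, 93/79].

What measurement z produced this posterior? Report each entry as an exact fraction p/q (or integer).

x̄ = F·x = [3, 3]
P̄ = F·P·Fᵀ + Q = [18 -18; -18 33]
S = H·P̄·Hᵀ + R = [79]
K = P̄·Hᵀ·S⁻¹ = [18/79; 12/79]
x' − x̄ = [-216/79, -144/79] = K·y
y = (KᵀK)⁻¹·Kᵀ·(x' − x̄) = [-12]
z = y + H·x̄ = [-12] + [15] = [3]

z = [3]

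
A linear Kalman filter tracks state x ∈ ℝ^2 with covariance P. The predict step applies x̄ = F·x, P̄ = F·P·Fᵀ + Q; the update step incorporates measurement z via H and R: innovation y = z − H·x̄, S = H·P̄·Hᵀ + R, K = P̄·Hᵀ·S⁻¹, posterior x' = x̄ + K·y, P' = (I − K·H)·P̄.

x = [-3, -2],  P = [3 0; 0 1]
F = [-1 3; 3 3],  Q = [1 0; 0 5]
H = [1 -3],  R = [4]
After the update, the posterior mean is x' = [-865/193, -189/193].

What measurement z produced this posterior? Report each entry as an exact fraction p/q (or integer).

x̄ = F·x = [-3, -15]
P̄ = F·P·Fᵀ + Q = [13 0; 0 41]
S = H·P̄·Hᵀ + R = [386]
K = P̄·Hᵀ·S⁻¹ = [13/386; -123/386]
x' − x̄ = [-286/193, 2706/193] = K·y
y = (KᵀK)⁻¹·Kᵀ·(x' − x̄) = [-44]
z = y + H·x̄ = [-44] + [42] = [-2]

z = [-2]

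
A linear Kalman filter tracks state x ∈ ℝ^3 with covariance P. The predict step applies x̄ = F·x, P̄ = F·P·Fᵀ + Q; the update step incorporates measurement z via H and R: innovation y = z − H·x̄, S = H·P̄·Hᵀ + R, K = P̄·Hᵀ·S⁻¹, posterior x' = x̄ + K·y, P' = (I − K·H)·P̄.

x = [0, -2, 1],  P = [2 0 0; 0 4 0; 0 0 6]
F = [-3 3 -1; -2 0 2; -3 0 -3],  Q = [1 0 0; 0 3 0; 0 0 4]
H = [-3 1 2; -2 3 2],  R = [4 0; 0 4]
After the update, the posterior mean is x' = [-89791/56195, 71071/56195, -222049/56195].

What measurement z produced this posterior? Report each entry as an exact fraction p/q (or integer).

x̄ = F·x = [-7, 2, -3]
P̄ = F·P·Fᵀ + Q = [61 0 36; 0 35 -24; 36 -24 76]
S = H·P̄·Hᵀ + R = [364 223; 223 291]
K = P̄·Hᵀ·S⁻¹ = [-21151/56195 6553/56195; -16494/56195 23647/56195; 4036/56195 -1548/56195]
x' − x̄ = [303574/56195, -41319/56195, -53464/56195] = K·y
y = (KᵀK)⁻¹·Kᵀ·(x' − x̄) = [-19, -15]
z = y + H·x̄ = [-19, -15] + [17, 14] = [-2, -1]

z = [-2, -1]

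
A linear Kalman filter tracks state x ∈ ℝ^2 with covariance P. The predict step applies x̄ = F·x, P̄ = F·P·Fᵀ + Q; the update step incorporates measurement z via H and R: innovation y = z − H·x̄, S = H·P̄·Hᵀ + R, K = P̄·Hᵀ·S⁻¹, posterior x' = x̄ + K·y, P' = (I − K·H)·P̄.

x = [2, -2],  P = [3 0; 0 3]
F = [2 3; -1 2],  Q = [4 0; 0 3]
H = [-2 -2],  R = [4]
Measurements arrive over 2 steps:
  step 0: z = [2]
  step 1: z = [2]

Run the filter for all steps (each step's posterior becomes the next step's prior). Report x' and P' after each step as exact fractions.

step 0: x' = [213/86, -153/43], P' = [673/86 -309/43; -309/43 324/43]
step 1: x' = [-16786/11381, 4174/11381], P' = [59626/11381 -56250/11381; -56250/11381 64169/11381]

step 0: x̄ = F·x = [-2, -6]
step 0: P̄ = F·P·Fᵀ + Q = [43 12; 12 18]
step 0: y = z − H·x̄ = [-14]
step 0: S = H·P̄·Hᵀ + R = [344]
step 0: K = P̄·Hᵀ·S⁻¹ = [-55/172; -15/86]
step 0: x' = x̄ + K·y = [213/86, -153/43]
step 0: P' = (I − K·H)·P̄ = [673/86 -309/43; -309/43 324/43]
step 1: x̄ = F·x = [-246/43, -825/86]
step 1: P̄ = F·P·Fᵀ + Q = [726/43 962/43; 962/43 5995/86]
step 1: y = z − H·x̄ = [-1231/43]
step 1: S = H·P̄·Hᵀ + R = [22762/43]
step 1: K = P̄·Hᵀ·S⁻¹ = [-1688/11381; -7919/22762]
step 1: x' = x̄ + K·y = [-16786/11381, 4174/11381]
step 1: P' = (I − K·H)·P̄ = [59626/11381 -56250/11381; -56250/11381 64169/11381]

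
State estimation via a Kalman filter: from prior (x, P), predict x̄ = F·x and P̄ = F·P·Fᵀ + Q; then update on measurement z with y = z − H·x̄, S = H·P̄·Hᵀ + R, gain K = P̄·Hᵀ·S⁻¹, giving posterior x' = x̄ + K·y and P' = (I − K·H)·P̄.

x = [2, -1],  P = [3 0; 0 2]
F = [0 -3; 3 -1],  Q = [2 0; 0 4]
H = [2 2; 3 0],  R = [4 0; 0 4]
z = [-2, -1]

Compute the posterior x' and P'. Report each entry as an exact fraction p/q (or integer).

x̄ = F·x = [3, 7]
P̄ = F·P·Fᵀ + Q = [20 6; 6 33]
y = z − H·x̄ = [-22, -10]
S = H·P̄·Hᵀ + R = [264 156; 156 184]
K = P̄·Hᵀ·S⁻¹ = [13/1515 161/505; 481/1010 -309/1010]
x' = x̄ + K·y = [-571/1515, -211/505]
P' = (I − K·H)·P̄ = [644/1515 -206/505; -206/505 687/505]

x' = [-571/1515, -211/505]
P' = [644/1515 -206/505; -206/505 687/505]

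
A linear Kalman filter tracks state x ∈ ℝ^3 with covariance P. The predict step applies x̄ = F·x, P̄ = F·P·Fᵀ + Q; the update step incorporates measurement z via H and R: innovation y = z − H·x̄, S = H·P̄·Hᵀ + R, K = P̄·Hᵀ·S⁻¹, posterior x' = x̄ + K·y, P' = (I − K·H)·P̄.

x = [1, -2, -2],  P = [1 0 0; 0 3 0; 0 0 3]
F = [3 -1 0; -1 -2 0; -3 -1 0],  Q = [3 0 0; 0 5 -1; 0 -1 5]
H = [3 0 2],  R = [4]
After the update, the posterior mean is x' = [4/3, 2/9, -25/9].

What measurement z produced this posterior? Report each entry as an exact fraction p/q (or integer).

z = [-2]

x̄ = F·x = [5, 3, -1]
P̄ = F·P·Fᵀ + Q = [15 3 -6; 3 18 8; -6 8 17]
S = H·P̄·Hᵀ + R = [135]
K = P̄·Hᵀ·S⁻¹ = [11/45; 5/27; 16/135]
x' − x̄ = [-11/3, -25/9, -16/9] = K·y
y = (KᵀK)⁻¹·Kᵀ·(x' − x̄) = [-15]
z = y + H·x̄ = [-15] + [13] = [-2]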